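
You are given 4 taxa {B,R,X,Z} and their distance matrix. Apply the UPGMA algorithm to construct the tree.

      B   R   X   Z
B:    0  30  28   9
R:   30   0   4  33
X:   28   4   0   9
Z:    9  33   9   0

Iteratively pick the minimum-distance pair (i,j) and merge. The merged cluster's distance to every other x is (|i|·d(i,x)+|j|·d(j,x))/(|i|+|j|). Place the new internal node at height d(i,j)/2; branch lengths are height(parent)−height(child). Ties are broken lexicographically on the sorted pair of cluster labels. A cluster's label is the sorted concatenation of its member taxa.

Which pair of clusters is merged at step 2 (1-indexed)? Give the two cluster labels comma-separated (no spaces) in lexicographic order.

1. join R+X (d=4) ⇒ RX; edges |R|=2, |X|=2
  updated: d(B,RX)=29, d(RX,Z)=21
2. join B+Z (d=9) ⇒ BZ; edges |B|=9/2, |Z|=9/2
  updated: d(BZ,RX)=25
3. join BZ+RX (d=25) ⇒ BRXZ; edges |BZ|=8, |RX|=21/2
final tree: ((B:9/2,Z:9/2):8,(R:2,X:2):21/2)
total length: 63/2

B,Z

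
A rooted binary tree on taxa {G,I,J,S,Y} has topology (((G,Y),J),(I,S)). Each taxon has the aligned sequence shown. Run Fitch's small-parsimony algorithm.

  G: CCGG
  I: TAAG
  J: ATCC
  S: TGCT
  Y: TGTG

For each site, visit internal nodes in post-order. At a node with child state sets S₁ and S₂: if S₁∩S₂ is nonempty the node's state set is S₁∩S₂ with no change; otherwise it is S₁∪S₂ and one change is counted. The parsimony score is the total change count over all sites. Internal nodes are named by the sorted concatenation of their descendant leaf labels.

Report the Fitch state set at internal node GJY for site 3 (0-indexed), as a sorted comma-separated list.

site 0, node GY: G={C} ∪ Y={T} → {C,T} (+1)
site 0, node GJY: GY={C,T} ∪ J={A} → {A,C,T} (+1)
site 0, node IS: I={T} ∩ S={T} → {T} (+0)
site 0, node GIJSY: GJY={A,C,T} ∩ IS={T} → {T} (+0)
site 1, node GY: G={C} ∪ Y={G} → {C,G} (+1)
site 1, node GJY: GY={C,G} ∪ J={T} → {C,G,T} (+1)
site 1, node IS: I={A} ∪ S={G} → {A,G} (+1)
site 1, node GIJSY: GJY={C,G,T} ∩ IS={A,G} → {G} (+0)
site 2, node GY: G={G} ∪ Y={T} → {G,T} (+1)
site 2, node GJY: GY={G,T} ∪ J={C} → {C,G,T} (+1)
site 2, node IS: I={A} ∪ S={C} → {A,C} (+1)
site 2, node GIJSY: GJY={C,G,T} ∩ IS={A,C} → {C} (+0)
site 3, node GY: G={G} ∩ Y={G} → {G} (+0)
site 3, node GJY: GY={G} ∪ J={C} → {C,G} (+1)
site 3, node IS: I={G} ∪ S={T} → {G,T} (+1)
site 3, node GIJSY: GJY={C,G} ∩ IS={G,T} → {G} (+0)
per-site changes: [2, 3, 3, 2]; total = 10

C,G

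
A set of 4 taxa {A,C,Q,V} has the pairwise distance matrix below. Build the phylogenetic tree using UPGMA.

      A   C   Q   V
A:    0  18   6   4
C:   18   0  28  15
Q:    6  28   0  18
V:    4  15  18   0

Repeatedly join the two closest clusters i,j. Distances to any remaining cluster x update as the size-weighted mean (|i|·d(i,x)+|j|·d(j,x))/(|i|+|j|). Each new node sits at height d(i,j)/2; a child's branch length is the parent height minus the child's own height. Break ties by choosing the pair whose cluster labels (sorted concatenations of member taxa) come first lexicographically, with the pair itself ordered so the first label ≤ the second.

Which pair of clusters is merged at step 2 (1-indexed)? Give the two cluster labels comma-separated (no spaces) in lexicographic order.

step 1: merge (A,V) at d=4; branch lengths A→2, V→2; new cluster AV
  updated: d(AV,C)=33/2, d(AV,Q)=12
step 2: merge (AV,Q) at d=12; branch lengths AV→4, Q→6; new cluster AQV
  updated: d(AQV,C)=61/3
step 3: merge (AQV,C) at d=61/3; branch lengths AQV→25/6, C→61/6; new cluster ACQV
final tree: (((A:2,V:2):4,Q:6):25/6,C:61/6)
total length: 85/3

AV,Q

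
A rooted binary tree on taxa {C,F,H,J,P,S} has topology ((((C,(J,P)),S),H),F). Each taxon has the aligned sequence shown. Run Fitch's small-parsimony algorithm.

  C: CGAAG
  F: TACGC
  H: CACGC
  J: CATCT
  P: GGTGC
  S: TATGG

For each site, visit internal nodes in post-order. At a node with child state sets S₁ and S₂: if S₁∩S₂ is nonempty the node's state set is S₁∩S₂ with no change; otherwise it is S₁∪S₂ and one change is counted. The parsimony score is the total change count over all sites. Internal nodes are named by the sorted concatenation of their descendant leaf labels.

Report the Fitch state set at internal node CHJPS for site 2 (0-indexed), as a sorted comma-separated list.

C,T

JP@0: {C} ∪ {G} = {C,G} (union, +1)
CJP@0: {C} ∩ {C,G} = {C} (intersection, +0)
CJPS@0: {C} ∪ {T} = {C,T} (union, +1)
CHJPS@0: {C,T} ∩ {C} = {C} (intersection, +0)
CFHJPS@0: {C} ∪ {T} = {C,T} (union, +1)
JP@1: {A} ∪ {G} = {A,G} (union, +1)
CJP@1: {G} ∩ {A,G} = {G} (intersection, +0)
CJPS@1: {G} ∪ {A} = {A,G} (union, +1)
CHJPS@1: {A,G} ∩ {A} = {A} (intersection, +0)
CFHJPS@1: {A} ∩ {A} = {A} (intersection, +0)
JP@2: {T} ∩ {T} = {T} (intersection, +0)
CJP@2: {A} ∪ {T} = {A,T} (union, +1)
CJPS@2: {A,T} ∩ {T} = {T} (intersection, +0)
CHJPS@2: {T} ∪ {C} = {C,T} (union, +1)
CFHJPS@2: {C,T} ∩ {C} = {C} (intersection, +0)
JP@3: {C} ∪ {G} = {C,G} (union, +1)
CJP@3: {A} ∪ {C,G} = {A,C,G} (union, +1)
CJPS@3: {A,C,G} ∩ {G} = {G} (intersection, +0)
CHJPS@3: {G} ∩ {G} = {G} (intersection, +0)
CFHJPS@3: {G} ∩ {G} = {G} (intersection, +0)
JP@4: {T} ∪ {C} = {C,T} (union, +1)
CJP@4: {G} ∪ {C,T} = {C,G,T} (union, +1)
CJPS@4: {C,G,T} ∩ {G} = {G} (intersection, +0)
CHJPS@4: {G} ∪ {C} = {C,G} (union, +1)
CFHJPS@4: {C,G} ∩ {C} = {C} (intersection, +0)
per-site changes: [3, 2, 2, 2, 3]; total = 12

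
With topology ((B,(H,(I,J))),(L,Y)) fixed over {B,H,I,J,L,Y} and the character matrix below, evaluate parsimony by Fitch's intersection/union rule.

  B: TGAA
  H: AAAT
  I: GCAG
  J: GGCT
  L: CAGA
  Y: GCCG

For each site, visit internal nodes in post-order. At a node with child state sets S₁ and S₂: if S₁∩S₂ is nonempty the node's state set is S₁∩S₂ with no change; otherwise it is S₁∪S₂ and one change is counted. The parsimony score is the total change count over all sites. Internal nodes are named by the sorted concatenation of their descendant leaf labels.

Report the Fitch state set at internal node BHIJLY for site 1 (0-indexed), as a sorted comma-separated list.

site 0, node IJ: I={G} ∩ J={G} → {G} (+0)
site 0, node HIJ: H={A} ∪ IJ={G} → {A,G} (+1)
site 0, node BHIJ: B={T} ∪ HIJ={A,G} → {A,G,T} (+1)
site 0, node LY: L={C} ∪ Y={G} → {C,G} (+1)
site 0, node BHIJLY: BHIJ={A,G,T} ∩ LY={C,G} → {G} (+0)
site 1, node IJ: I={C} ∪ J={G} → {C,G} (+1)
site 1, node HIJ: H={A} ∪ IJ={C,G} → {A,C,G} (+1)
site 1, node BHIJ: B={G} ∩ HIJ={A,C,G} → {G} (+0)
site 1, node LY: L={A} ∪ Y={C} → {A,C} (+1)
site 1, node BHIJLY: BHIJ={G} ∪ LY={A,C} → {A,C,G} (+1)
site 2, node IJ: I={A} ∪ J={C} → {A,C} (+1)
site 2, node HIJ: H={A} ∩ IJ={A,C} → {A} (+0)
site 2, node BHIJ: B={A} ∩ HIJ={A} → {A} (+0)
site 2, node LY: L={G} ∪ Y={C} → {C,G} (+1)
site 2, node BHIJLY: BHIJ={A} ∪ LY={C,G} → {A,C,G} (+1)
site 3, node IJ: I={G} ∪ J={T} → {G,T} (+1)
site 3, node HIJ: H={T} ∩ IJ={G,T} → {T} (+0)
site 3, node BHIJ: B={A} ∪ HIJ={T} → {A,T} (+1)
site 3, node LY: L={A} ∪ Y={G} → {A,G} (+1)
site 3, node BHIJLY: BHIJ={A,T} ∩ LY={A,G} → {A} (+0)
per-site changes: [3, 4, 3, 3]; total = 13

A,C,G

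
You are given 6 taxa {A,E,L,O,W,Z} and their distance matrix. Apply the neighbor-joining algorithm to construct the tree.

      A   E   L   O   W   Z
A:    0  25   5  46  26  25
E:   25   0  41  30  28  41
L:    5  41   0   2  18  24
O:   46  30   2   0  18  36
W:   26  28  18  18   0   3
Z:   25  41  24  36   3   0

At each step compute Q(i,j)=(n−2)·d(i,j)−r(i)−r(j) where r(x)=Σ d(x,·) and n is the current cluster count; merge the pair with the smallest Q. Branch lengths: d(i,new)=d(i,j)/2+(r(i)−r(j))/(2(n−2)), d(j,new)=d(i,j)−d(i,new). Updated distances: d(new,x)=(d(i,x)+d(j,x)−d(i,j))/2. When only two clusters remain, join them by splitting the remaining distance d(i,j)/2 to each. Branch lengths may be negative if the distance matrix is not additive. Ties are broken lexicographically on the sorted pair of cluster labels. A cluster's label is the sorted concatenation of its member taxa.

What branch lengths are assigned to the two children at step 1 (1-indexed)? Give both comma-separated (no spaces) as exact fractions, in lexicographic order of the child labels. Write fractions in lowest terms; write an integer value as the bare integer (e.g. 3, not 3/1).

-17/4,25/4

1. join L+O (d=2, Q=-214) ⇒ LO; edges |L|=-17/4, |O|=25/4
  updated: d(A,LO)=49/2, d(E,LO)=69/2, d(LO,W)=17, d(LO,Z)=29
2. join W+Z (d=3, Q=-163) ⇒ WZ; edges |W|=-5/2, |Z|=11/2
  updated: d(A,WZ)=24, d(E,WZ)=33, d(LO,WZ)=43/2
3. join A+E (d=25, Q=-116) ⇒ AE; edges |A|=31/4, |E|=69/4
  updated: d(AE,LO)=17, d(AE,WZ)=16
4. join AE+LO (d=17, Q=-109/2) ⇒ AELO; edges |AE|=23/4, |LO|=45/4
  updated: d(AELO,WZ)=41/4
5. join AELO+WZ (d=41/4) ⇒ AELOWZ; edges |AELO|=41/8, |WZ|=41/8
final tree: (((A:31/4,E:69/4):23/4,(L:-17/4,O:25/4):45/4):41/8,(W:-5/2,Z:11/2):41/8)
total length: 229/4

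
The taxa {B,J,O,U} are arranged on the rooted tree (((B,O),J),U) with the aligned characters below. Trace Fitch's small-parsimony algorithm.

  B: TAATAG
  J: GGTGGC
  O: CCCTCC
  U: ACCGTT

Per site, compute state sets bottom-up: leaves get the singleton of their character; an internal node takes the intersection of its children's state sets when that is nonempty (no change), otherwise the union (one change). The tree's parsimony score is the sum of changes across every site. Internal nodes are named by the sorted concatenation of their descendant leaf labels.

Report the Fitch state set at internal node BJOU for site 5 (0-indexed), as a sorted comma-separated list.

C,T

site 0, node BO: B={T} ∪ O={C} → {C,T} (+1)
site 0, node BJO: BO={C,T} ∪ J={G} → {C,G,T} (+1)
site 0, node BJOU: BJO={C,G,T} ∪ U={A} → {A,C,G,T} (+1)
site 1, node BO: B={A} ∪ O={C} → {A,C} (+1)
site 1, node BJO: BO={A,C} ∪ J={G} → {A,C,G} (+1)
site 1, node BJOU: BJO={A,C,G} ∩ U={C} → {C} (+0)
site 2, node BO: B={A} ∪ O={C} → {A,C} (+1)
site 2, node BJO: BO={A,C} ∪ J={T} → {A,C,T} (+1)
site 2, node BJOU: BJO={A,C,T} ∩ U={C} → {C} (+0)
site 3, node BO: B={T} ∩ O={T} → {T} (+0)
site 3, node BJO: BO={T} ∪ J={G} → {G,T} (+1)
site 3, node BJOU: BJO={G,T} ∩ U={G} → {G} (+0)
site 4, node BO: B={A} ∪ O={C} → {A,C} (+1)
site 4, node BJO: BO={A,C} ∪ J={G} → {A,C,G} (+1)
site 4, node BJOU: BJO={A,C,G} ∪ U={T} → {A,C,G,T} (+1)
site 5, node BO: B={G} ∪ O={C} → {C,G} (+1)
site 5, node BJO: BO={C,G} ∩ J={C} → {C} (+0)
site 5, node BJOU: BJO={C} ∪ U={T} → {C,T} (+1)
per-site changes: [3, 2, 2, 1, 3, 2]; total = 13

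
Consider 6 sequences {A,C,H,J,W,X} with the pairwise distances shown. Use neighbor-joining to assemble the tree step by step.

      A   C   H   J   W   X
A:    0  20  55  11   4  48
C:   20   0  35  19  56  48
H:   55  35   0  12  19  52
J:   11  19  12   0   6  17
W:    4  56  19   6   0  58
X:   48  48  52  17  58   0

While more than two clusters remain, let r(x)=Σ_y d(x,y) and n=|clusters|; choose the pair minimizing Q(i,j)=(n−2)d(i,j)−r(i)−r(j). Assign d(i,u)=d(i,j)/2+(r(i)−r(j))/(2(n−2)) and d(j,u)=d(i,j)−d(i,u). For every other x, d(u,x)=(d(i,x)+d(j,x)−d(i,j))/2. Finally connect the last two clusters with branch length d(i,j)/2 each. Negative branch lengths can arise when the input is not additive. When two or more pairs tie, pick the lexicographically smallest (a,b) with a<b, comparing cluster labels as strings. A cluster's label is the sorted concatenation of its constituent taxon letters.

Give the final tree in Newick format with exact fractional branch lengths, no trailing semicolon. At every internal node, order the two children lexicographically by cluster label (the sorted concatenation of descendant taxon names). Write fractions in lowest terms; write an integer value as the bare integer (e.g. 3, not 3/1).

((((A:11/8,W:21/8):63/4,(J:-125/12,X:329/12):9/2):9/4,C:145/8):135/16,H:135/16)

step 1: merge (A,W) at d=4, Q=-265; branch lengths A→11/8, W→21/8; new cluster AW
  updated: d(AW,C)=36, d(AW,H)=35, d(AW,J)=13/2, d(AW,X)=51
step 2: merge (J,X) at d=17, Q=-343/2; branch lengths J→-125/12, X→329/12; new cluster JX
  updated: d(AW,JX)=81/4, d(C,JX)=25, d(H,JX)=47/2
step 3: merge (AW,JX) at d=81/4, Q=-239/2; branch lengths AW→63/4, JX→9/2; new cluster AJWX
  updated: d(AJWX,C)=163/8, d(AJWX,H)=153/8
step 4: merge (AJWX,C) at d=163/8, Q=-149/2; branch lengths AJWX→9/4, C→145/8; new cluster ACJWX
  updated: d(ACJWX,H)=135/8
step 5: merge (ACJWX,H) at d=135/8; branch lengths ACJWX→135/16, H→135/16; new cluster ACHJWX
final tree: ((((A:11/8,W:21/8):63/4,(J:-125/12,X:329/12):9/2):9/4,C:145/8):135/16,H:135/16)
total length: 157/2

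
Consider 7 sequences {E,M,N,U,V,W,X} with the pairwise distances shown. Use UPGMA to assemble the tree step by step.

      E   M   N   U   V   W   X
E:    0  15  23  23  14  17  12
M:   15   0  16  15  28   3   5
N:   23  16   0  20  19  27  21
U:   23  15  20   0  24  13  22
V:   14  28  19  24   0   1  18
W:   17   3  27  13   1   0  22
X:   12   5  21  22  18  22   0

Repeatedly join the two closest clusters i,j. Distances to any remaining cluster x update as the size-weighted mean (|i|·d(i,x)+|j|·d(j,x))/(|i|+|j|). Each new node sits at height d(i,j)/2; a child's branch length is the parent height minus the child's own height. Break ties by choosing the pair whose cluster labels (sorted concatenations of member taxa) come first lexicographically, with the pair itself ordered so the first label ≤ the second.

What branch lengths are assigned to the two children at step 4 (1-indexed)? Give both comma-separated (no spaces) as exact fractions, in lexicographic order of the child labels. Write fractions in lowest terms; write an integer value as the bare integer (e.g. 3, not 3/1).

7/4,8

step 1: merge (V,W) at d=1; branch lengths V→1/2, W→1/2; new cluster VW
  updated: d(E,VW)=31/2, d(M,VW)=31/2, d(N,VW)=23, d(U,VW)=37/2, d(VW,X)=20
step 2: merge (M,X) at d=5; branch lengths M→5/2, X→5/2; new cluster MX
  updated: d(E,MX)=27/2, d(MX,N)=37/2, d(MX,U)=37/2, d(MX,VW)=71/4
step 3: merge (E,MX) at d=27/2; branch lengths E→27/4, MX→17/4; new cluster EMX
  updated: d(EMX,N)=20, d(EMX,U)=20, d(EMX,VW)=17
step 4: merge (EMX,VW) at d=17; branch lengths EMX→7/4, VW→8; new cluster EMVWX
  updated: d(EMVWX,N)=106/5, d(EMVWX,U)=97/5
step 5: merge (EMVWX,U) at d=97/5; branch lengths EMVWX→6/5, U→97/10; new cluster EMUVWX
  updated: d(EMUVWX,N)=21
step 6: merge (EMUVWX,N) at d=21; branch lengths EMUVWX→4/5, N→21/2; new cluster EMNUVWX
final tree: ((((E:27/4,(M:5/2,X:5/2):17/4):7/4,(V:1/2,W:1/2):8):6/5,U:97/10):4/5,N:21/2)
total length: 979/20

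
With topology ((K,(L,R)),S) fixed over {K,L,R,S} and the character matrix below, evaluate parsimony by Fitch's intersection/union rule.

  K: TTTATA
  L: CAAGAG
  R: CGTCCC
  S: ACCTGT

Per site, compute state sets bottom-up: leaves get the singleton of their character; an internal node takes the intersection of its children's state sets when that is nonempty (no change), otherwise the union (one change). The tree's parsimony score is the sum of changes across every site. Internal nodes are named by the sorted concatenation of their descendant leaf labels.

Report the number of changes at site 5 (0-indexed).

site 0, node LR: L={C} ∩ R={C} → {C} (+0)
site 0, node KLR: K={T} ∪ LR={C} → {C,T} (+1)
site 0, node KLRS: KLR={C,T} ∪ S={A} → {A,C,T} (+1)
site 1, node LR: L={A} ∪ R={G} → {A,G} (+1)
site 1, node KLR: K={T} ∪ LR={A,G} → {A,G,T} (+1)
site 1, node KLRS: KLR={A,G,T} ∪ S={C} → {A,C,G,T} (+1)
site 2, node LR: L={A} ∪ R={T} → {A,T} (+1)
site 2, node KLR: K={T} ∩ LR={A,T} → {T} (+0)
site 2, node KLRS: KLR={T} ∪ S={C} → {C,T} (+1)
site 3, node LR: L={G} ∪ R={C} → {C,G} (+1)
site 3, node KLR: K={A} ∪ LR={C,G} → {A,C,G} (+1)
site 3, node KLRS: KLR={A,C,G} ∪ S={T} → {A,C,G,T} (+1)
site 4, node LR: L={A} ∪ R={C} → {A,C} (+1)
site 4, node KLR: K={T} ∪ LR={A,C} → {A,C,T} (+1)
site 4, node KLRS: KLR={A,C,T} ∪ S={G} → {A,C,G,T} (+1)
site 5, node LR: L={G} ∪ R={C} → {C,G} (+1)
site 5, node KLR: K={A} ∪ LR={C,G} → {A,C,G} (+1)
site 5, node KLRS: KLR={A,C,G} ∪ S={T} → {A,C,G,T} (+1)
per-site changes: [2, 3, 2, 3, 3, 3]; total = 16

3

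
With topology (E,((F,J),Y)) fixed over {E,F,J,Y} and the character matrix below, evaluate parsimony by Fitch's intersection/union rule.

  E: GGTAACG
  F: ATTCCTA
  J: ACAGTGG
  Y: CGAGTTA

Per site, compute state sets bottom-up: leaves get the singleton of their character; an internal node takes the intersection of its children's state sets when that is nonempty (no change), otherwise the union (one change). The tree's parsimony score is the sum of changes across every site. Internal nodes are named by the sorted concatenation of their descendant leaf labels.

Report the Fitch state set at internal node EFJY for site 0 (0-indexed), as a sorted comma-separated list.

A,C,G

FJ@0: {A} ∩ {A} = {A} (intersection, +0)
FJY@0: {A} ∪ {C} = {A,C} (union, +1)
EFJY@0: {G} ∪ {A,C} = {A,C,G} (union, +1)
FJ@1: {T} ∪ {C} = {C,T} (union, +1)
FJY@1: {C,T} ∪ {G} = {C,G,T} (union, +1)
EFJY@1: {G} ∩ {C,G,T} = {G} (intersection, +0)
FJ@2: {T} ∪ {A} = {A,T} (union, +1)
FJY@2: {A,T} ∩ {A} = {A} (intersection, +0)
EFJY@2: {T} ∪ {A} = {A,T} (union, +1)
FJ@3: {C} ∪ {G} = {C,G} (union, +1)
FJY@3: {C,G} ∩ {G} = {G} (intersection, +0)
EFJY@3: {A} ∪ {G} = {A,G} (union, +1)
FJ@4: {C} ∪ {T} = {C,T} (union, +1)
FJY@4: {C,T} ∩ {T} = {T} (intersection, +0)
EFJY@4: {A} ∪ {T} = {A,T} (union, +1)
FJ@5: {T} ∪ {G} = {G,T} (union, +1)
FJY@5: {G,T} ∩ {T} = {T} (intersection, +0)
EFJY@5: {C} ∪ {T} = {C,T} (union, +1)
FJ@6: {A} ∪ {G} = {A,G} (union, +1)
FJY@6: {A,G} ∩ {A} = {A} (intersection, +0)
EFJY@6: {G} ∪ {A} = {A,G} (union, +1)
per-site changes: [2, 2, 2, 2, 2, 2, 2]; total = 14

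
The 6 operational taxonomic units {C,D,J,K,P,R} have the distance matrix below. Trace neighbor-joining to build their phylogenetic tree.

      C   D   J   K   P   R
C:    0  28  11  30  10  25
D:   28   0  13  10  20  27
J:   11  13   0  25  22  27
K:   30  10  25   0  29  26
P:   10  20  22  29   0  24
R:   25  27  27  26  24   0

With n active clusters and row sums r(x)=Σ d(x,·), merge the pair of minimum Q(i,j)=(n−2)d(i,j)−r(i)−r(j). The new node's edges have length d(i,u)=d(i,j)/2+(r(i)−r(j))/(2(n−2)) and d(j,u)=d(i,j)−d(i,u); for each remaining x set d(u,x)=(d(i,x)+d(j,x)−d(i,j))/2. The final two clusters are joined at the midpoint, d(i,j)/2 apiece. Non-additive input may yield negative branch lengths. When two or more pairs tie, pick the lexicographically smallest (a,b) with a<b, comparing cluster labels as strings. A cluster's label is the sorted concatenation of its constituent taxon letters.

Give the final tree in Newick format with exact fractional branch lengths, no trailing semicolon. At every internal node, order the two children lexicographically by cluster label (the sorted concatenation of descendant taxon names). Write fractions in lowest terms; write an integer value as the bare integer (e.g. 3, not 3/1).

iteration 1: select D,K (d=10, Q=-178); attach at lengths (9/4, 31/4); label the merged cluster DK
  updated: d(C,DK)=24, d(DK,J)=14, d(DK,P)=39/2, d(DK,R)=43/2
iteration 2: select C,P (d=10, Q=-231/2); attach at lengths (49/12, 71/12); label the merged cluster CP
  updated: d(CP,DK)=67/4, d(CP,J)=23/2, d(CP,R)=39/2
iteration 3: select CP,J (d=23/2, Q=-309/4); attach at lengths (73/16, 111/16); label the merged cluster CJP
  updated: d(CJP,DK)=77/8, d(CJP,R)=35/2
iteration 4: select CJP,DK (d=77/8, Q=-389/8); attach at lengths (45/16, 109/16); label the merged cluster CDJKP
  updated: d(CDJKP,R)=235/16
iteration 5: select CDJKP,R (d=235/16); attach at lengths (235/32, 235/32); label the merged cluster CDJKPR
final tree: ((((C:49/12,P:71/12):73/16,J:111/16):45/16,(D:9/4,K:31/4):109/16):235/32,R:235/32)
total length: 893/16

((((C:49/12,P:71/12):73/16,J:111/16):45/16,(D:9/4,K:31/4):109/16):235/32,R:235/32)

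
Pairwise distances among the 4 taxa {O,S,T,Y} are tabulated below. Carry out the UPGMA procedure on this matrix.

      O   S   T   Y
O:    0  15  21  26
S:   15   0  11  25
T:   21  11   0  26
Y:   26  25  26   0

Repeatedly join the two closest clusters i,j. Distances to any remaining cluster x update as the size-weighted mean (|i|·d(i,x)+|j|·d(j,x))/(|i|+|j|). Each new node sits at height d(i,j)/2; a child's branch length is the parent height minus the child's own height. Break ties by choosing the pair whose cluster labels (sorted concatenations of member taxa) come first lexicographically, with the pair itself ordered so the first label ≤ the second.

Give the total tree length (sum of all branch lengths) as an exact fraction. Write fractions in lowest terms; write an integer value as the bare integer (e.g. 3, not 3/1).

1. join S+T (d=11) ⇒ ST; edges |S|=11/2, |T|=11/2
  updated: d(O,ST)=18, d(ST,Y)=51/2
2. join O+ST (d=18) ⇒ OST; edges |O|=9, |ST|=7/2
  updated: d(OST,Y)=77/3
3. join OST+Y (d=77/3) ⇒ OSTY; edges |OST|=23/6, |Y|=77/6
final tree: ((O:9,(S:11/2,T:11/2):7/2):23/6,Y:77/6)
total length: 241/6

241/6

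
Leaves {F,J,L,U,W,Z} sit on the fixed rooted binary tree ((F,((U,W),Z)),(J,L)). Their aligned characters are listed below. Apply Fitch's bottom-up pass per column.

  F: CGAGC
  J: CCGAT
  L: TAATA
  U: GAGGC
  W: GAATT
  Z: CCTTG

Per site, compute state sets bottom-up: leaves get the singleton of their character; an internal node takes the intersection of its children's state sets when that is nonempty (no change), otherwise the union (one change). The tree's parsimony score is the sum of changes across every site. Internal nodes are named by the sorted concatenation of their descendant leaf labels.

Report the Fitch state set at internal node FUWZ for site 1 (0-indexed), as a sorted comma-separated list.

A,C,G

[col 0] UW: children U:{G}, W:{G} ∩→ {G}; cost 0
[col 0] UWZ: children UW:{G}, Z:{C} ∪→ {C,G}; cost 1
[col 0] FUWZ: children F:{C}, UWZ:{C,G} ∩→ {C}; cost 0
[col 0] JL: children J:{C}, L:{T} ∪→ {C,T}; cost 1
[col 0] FJLUWZ: children FUWZ:{C}, JL:{C,T} ∩→ {C}; cost 0
[col 1] UW: children U:{A}, W:{A} ∩→ {A}; cost 0
[col 1] UWZ: children UW:{A}, Z:{C} ∪→ {A,C}; cost 1
[col 1] FUWZ: children F:{G}, UWZ:{A,C} ∪→ {A,C,G}; cost 1
[col 1] JL: children J:{C}, L:{A} ∪→ {A,C}; cost 1
[col 1] FJLUWZ: children FUWZ:{A,C,G}, JL:{A,C} ∩→ {A,C}; cost 0
[col 2] UW: children U:{G}, W:{A} ∪→ {A,G}; cost 1
[col 2] UWZ: children UW:{A,G}, Z:{T} ∪→ {A,G,T}; cost 1
[col 2] FUWZ: children F:{A}, UWZ:{A,G,T} ∩→ {A}; cost 0
[col 2] JL: children J:{G}, L:{A} ∪→ {A,G}; cost 1
[col 2] FJLUWZ: children FUWZ:{A}, JL:{A,G} ∩→ {A}; cost 0
[col 3] UW: children U:{G}, W:{T} ∪→ {G,T}; cost 1
[col 3] UWZ: children UW:{G,T}, Z:{T} ∩→ {T}; cost 0
[col 3] FUWZ: children F:{G}, UWZ:{T} ∪→ {G,T}; cost 1
[col 3] JL: children J:{A}, L:{T} ∪→ {A,T}; cost 1
[col 3] FJLUWZ: children FUWZ:{G,T}, JL:{A,T} ∩→ {T}; cost 0
[col 4] UW: children U:{C}, W:{T} ∪→ {C,T}; cost 1
[col 4] UWZ: children UW:{C,T}, Z:{G} ∪→ {C,G,T}; cost 1
[col 4] FUWZ: children F:{C}, UWZ:{C,G,T} ∩→ {C}; cost 0
[col 4] JL: children J:{T}, L:{A} ∪→ {A,T}; cost 1
[col 4] FJLUWZ: children FUWZ:{C}, JL:{A,T} ∪→ {A,C,T}; cost 1
per-site changes: [2, 3, 3, 3, 4]; total = 15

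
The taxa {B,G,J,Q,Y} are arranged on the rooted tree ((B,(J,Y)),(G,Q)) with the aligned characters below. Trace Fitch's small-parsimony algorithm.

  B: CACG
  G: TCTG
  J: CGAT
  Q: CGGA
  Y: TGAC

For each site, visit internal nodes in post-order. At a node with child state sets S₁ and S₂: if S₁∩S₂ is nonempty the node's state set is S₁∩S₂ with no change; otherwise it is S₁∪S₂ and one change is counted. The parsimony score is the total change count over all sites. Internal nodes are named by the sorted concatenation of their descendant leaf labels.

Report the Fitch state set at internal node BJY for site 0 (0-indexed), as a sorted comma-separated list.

JY@0: {C} ∪ {T} = {C,T} (union, +1)
BJY@0: {C} ∩ {C,T} = {C} (intersection, +0)
GQ@0: {T} ∪ {C} = {C,T} (union, +1)
BGJQY@0: {C} ∩ {C,T} = {C} (intersection, +0)
JY@1: {G} ∩ {G} = {G} (intersection, +0)
BJY@1: {A} ∪ {G} = {A,G} (union, +1)
GQ@1: {C} ∪ {G} = {C,G} (union, +1)
BGJQY@1: {A,G} ∩ {C,G} = {G} (intersection, +0)
JY@2: {A} ∩ {A} = {A} (intersection, +0)
BJY@2: {C} ∪ {A} = {A,C} (union, +1)
GQ@2: {T} ∪ {G} = {G,T} (union, +1)
BGJQY@2: {A,C} ∪ {G,T} = {A,C,G,T} (union, +1)
JY@3: {T} ∪ {C} = {C,T} (union, +1)
BJY@3: {G} ∪ {C,T} = {C,G,T} (union, +1)
GQ@3: {G} ∪ {A} = {A,G} (union, +1)
BGJQY@3: {C,G,T} ∩ {A,G} = {G} (intersection, +0)
per-site changes: [2, 2, 3, 3]; total = 10

C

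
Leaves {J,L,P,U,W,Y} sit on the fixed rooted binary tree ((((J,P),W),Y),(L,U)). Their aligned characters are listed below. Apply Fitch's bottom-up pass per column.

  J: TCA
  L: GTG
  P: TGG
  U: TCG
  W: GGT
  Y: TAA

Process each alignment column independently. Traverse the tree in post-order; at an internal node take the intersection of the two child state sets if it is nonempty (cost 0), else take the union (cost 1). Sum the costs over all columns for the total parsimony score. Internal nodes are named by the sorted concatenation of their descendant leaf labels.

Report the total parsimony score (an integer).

site 0, node JP: J={T} ∩ P={T} → {T} (+0)
site 0, node JPW: JP={T} ∪ W={G} → {G,T} (+1)
site 0, node JPWY: JPW={G,T} ∩ Y={T} → {T} (+0)
site 0, node LU: L={G} ∪ U={T} → {G,T} (+1)
site 0, node JLPUWY: JPWY={T} ∩ LU={G,T} → {T} (+0)
site 1, node JP: J={C} ∪ P={G} → {C,G} (+1)
site 1, node JPW: JP={C,G} ∩ W={G} → {G} (+0)
site 1, node JPWY: JPW={G} ∪ Y={A} → {A,G} (+1)
site 1, node LU: L={T} ∪ U={C} → {C,T} (+1)
site 1, node JLPUWY: JPWY={A,G} ∪ LU={C,T} → {A,C,G,T} (+1)
site 2, node JP: J={A} ∪ P={G} → {A,G} (+1)
site 2, node JPW: JP={A,G} ∪ W={T} → {A,G,T} (+1)
site 2, node JPWY: JPW={A,G,T} ∩ Y={A} → {A} (+0)
site 2, node LU: L={G} ∩ U={G} → {G} (+0)
site 2, node JLPUWY: JPWY={A} ∪ LU={G} → {A,G} (+1)
per-site changes: [2, 4, 3]; total = 9

9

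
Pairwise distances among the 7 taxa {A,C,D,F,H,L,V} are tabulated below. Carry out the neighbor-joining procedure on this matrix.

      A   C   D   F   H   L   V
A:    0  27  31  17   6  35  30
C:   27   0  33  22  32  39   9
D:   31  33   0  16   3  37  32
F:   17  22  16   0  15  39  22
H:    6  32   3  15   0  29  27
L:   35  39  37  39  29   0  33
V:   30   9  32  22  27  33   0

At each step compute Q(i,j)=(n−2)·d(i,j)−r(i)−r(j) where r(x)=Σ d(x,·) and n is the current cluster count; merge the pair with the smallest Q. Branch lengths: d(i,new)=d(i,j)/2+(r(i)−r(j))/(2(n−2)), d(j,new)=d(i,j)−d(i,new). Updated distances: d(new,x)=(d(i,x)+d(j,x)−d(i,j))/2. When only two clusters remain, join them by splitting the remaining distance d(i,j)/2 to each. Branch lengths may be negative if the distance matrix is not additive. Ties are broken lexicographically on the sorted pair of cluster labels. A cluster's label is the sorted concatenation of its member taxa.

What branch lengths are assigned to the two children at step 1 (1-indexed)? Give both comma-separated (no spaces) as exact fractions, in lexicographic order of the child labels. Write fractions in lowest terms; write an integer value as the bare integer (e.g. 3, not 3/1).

27/5,18/5

step 1: merge (C,V) at d=9, Q=-270; branch lengths C→27/5, V→18/5; new cluster CV
  updated: d(A,CV)=24, d(CV,D)=28, d(CV,F)=35/2, d(CV,H)=25, d(CV,L)=63/2
step 2: merge (D,H) at d=3, Q=-181; branch lengths D→49/8, H→-25/8; new cluster DH
  updated: d(A,DH)=17, d(CV,DH)=25, d(DH,F)=14, d(DH,L)=63/2
step 3: merge (CV,L) at d=63/2, Q=-281/2; branch lengths CV→37/4, L→89/4; new cluster CLV
  updated: d(A,CLV)=55/4, d(CLV,DH)=25/2, d(CLV,F)=25/2
step 4: merge (A,CLV) at d=55/4, Q=-59; branch lengths A→73/8, CLV→37/8; new cluster ACLV
  updated: d(ACLV,DH)=63/8, d(ACLV,F)=63/8
step 5: merge (ACLV,DH) at d=63/8, Q=-119/4; branch lengths ACLV→7/8, DH→7; new cluster ACDHLV
  updated: d(ACDHLV,F)=7
step 6: merge (ACDHLV,F) at d=7; branch lengths ACDHLV→7/2, F→7/2; new cluster ACDFHLV
final tree: (((A:73/8,((C:27/5,V:18/5):37/4,L:89/4):37/8):7/8,(D:49/8,H:-25/8):7):7/2,F:7/2)
total length: 577/8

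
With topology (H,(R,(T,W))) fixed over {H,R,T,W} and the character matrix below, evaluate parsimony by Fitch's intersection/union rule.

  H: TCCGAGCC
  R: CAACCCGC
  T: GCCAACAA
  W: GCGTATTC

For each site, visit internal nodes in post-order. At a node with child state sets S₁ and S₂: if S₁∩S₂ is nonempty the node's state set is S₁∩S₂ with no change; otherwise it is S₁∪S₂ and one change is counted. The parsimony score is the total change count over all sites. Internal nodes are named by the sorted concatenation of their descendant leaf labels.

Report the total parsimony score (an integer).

TW@0: {G} ∩ {G} = {G} (intersection, +0)
RTW@0: {C} ∪ {G} = {C,G} (union, +1)
HRTW@0: {T} ∪ {C,G} = {C,G,T} (union, +1)
TW@1: {C} ∩ {C} = {C} (intersection, +0)
RTW@1: {A} ∪ {C} = {A,C} (union, +1)
HRTW@1: {C} ∩ {A,C} = {C} (intersection, +0)
TW@2: {C} ∪ {G} = {C,G} (union, +1)
RTW@2: {A} ∪ {C,G} = {A,C,G} (union, +1)
HRTW@2: {C} ∩ {A,C,G} = {C} (intersection, +0)
TW@3: {A} ∪ {T} = {A,T} (union, +1)
RTW@3: {C} ∪ {A,T} = {A,C,T} (union, +1)
HRTW@3: {G} ∪ {A,C,T} = {A,C,G,T} (union, +1)
TW@4: {A} ∩ {A} = {A} (intersection, +0)
RTW@4: {C} ∪ {A} = {A,C} (union, +1)
HRTW@4: {A} ∩ {A,C} = {A} (intersection, +0)
TW@5: {C} ∪ {T} = {C,T} (union, +1)
RTW@5: {C} ∩ {C,T} = {C} (intersection, +0)
HRTW@5: {G} ∪ {C} = {C,G} (union, +1)
TW@6: {A} ∪ {T} = {A,T} (union, +1)
RTW@6: {G} ∪ {A,T} = {A,G,T} (union, +1)
HRTW@6: {C} ∪ {A,G,T} = {A,C,G,T} (union, +1)
TW@7: {A} ∪ {C} = {A,C} (union, +1)
RTW@7: {C} ∩ {A,C} = {C} (intersection, +0)
HRTW@7: {C} ∩ {C} = {C} (intersection, +0)
per-site changes: [2, 1, 2, 3, 1, 2, 3, 1]; total = 15

15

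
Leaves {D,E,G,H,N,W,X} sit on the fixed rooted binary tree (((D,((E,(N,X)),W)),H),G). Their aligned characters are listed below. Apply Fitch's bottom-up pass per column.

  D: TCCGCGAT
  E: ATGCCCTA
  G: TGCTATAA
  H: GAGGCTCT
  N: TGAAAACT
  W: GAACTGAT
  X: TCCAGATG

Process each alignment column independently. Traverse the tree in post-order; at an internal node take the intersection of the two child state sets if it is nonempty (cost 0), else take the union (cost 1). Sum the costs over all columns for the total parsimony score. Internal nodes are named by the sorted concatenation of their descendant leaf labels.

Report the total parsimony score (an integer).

site 0, node NX: N={T} ∩ X={T} → {T} (+0)
site 0, node ENX: E={A} ∪ NX={T} → {A,T} (+1)
site 0, node ENWX: ENX={A,T} ∪ W={G} → {A,G,T} (+1)
site 0, node DENWX: D={T} ∩ ENWX={A,G,T} → {T} (+0)
site 0, node DEHNWX: DENWX={T} ∪ H={G} → {G,T} (+1)
site 0, node DEGHNWX: DEHNWX={G,T} ∩ G={T} → {T} (+0)
site 1, node NX: N={G} ∪ X={C} → {C,G} (+1)
site 1, node ENX: E={T} ∪ NX={C,G} → {C,G,T} (+1)
site 1, node ENWX: ENX={C,G,T} ∪ W={A} → {A,C,G,T} (+1)
site 1, node DENWX: D={C} ∩ ENWX={A,C,G,T} → {C} (+0)
site 1, node DEHNWX: DENWX={C} ∪ H={A} → {A,C} (+1)
site 1, node DEGHNWX: DEHNWX={A,C} ∪ G={G} → {A,C,G} (+1)
site 2, node NX: N={A} ∪ X={C} → {A,C} (+1)
site 2, node ENX: E={G} ∪ NX={A,C} → {A,C,G} (+1)
site 2, node ENWX: ENX={A,C,G} ∩ W={A} → {A} (+0)
site 2, node DENWX: D={C} ∪ ENWX={A} → {A,C} (+1)
site 2, node DEHNWX: DENWX={A,C} ∪ H={G} → {A,C,G} (+1)
site 2, node DEGHNWX: DEHNWX={A,C,G} ∩ G={C} → {C} (+0)
site 3, node NX: N={A} ∩ X={A} → {A} (+0)
site 3, node ENX: E={C} ∪ NX={A} → {A,C} (+1)
site 3, node ENWX: ENX={A,C} ∩ W={C} → {C} (+0)
site 3, node DENWX: D={G} ∪ ENWX={C} → {C,G} (+1)
site 3, node DEHNWX: DENWX={C,G} ∩ H={G} → {G} (+0)
site 3, node DEGHNWX: DEHNWX={G} ∪ G={T} → {G,T} (+1)
site 4, node NX: N={A} ∪ X={G} → {A,G} (+1)
site 4, node ENX: E={C} ∪ NX={A,G} → {A,C,G} (+1)
site 4, node ENWX: ENX={A,C,G} ∪ W={T} → {A,C,G,T} (+1)
site 4, node DENWX: D={C} ∩ ENWX={A,C,G,T} → {C} (+0)
site 4, node DEHNWX: DENWX={C} ∩ H={C} → {C} (+0)
site 4, node DEGHNWX: DEHNWX={C} ∪ G={A} → {A,C} (+1)
site 5, node NX: N={A} ∩ X={A} → {A} (+0)
site 5, node ENX: E={C} ∪ NX={A} → {A,C} (+1)
site 5, node ENWX: ENX={A,C} ∪ W={G} → {A,C,G} (+1)
site 5, node DENWX: D={G} ∩ ENWX={A,C,G} → {G} (+0)
site 5, node DEHNWX: DENWX={G} ∪ H={T} → {G,T} (+1)
site 5, node DEGHNWX: DEHNWX={G,T} ∩ G={T} → {T} (+0)
site 6, node NX: N={C} ∪ X={T} → {C,T} (+1)
site 6, node ENX: E={T} ∩ NX={C,T} → {T} (+0)
site 6, node ENWX: ENX={T} ∪ W={A} → {A,T} (+1)
site 6, node DENWX: D={A} ∩ ENWX={A,T} → {A} (+0)
site 6, node DEHNWX: DENWX={A} ∪ H={C} → {A,C} (+1)
site 6, node DEGHNWX: DEHNWX={A,C} ∩ G={A} → {A} (+0)
site 7, node NX: N={T} ∪ X={G} → {G,T} (+1)
site 7, node ENX: E={A} ∪ NX={G,T} → {A,G,T} (+1)
site 7, node ENWX: ENX={A,G,T} ∩ W={T} → {T} (+0)
site 7, node DENWX: D={T} ∩ ENWX={T} → {T} (+0)
site 7, node DEHNWX: DENWX={T} ∩ H={T} → {T} (+0)
site 7, node DEGHNWX: DEHNWX={T} ∪ G={A} → {A,T} (+1)
per-site changes: [3, 5, 4, 3, 4, 3, 3, 3]; total = 28

28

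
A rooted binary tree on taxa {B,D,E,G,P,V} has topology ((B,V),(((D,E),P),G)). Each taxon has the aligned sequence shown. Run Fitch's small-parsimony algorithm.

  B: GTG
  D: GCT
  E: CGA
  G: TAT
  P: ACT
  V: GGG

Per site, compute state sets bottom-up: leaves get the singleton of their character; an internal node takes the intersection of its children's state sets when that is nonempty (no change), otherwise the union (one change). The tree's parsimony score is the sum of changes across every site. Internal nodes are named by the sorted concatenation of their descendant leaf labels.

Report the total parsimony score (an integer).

[col 0] BV: children B:{G}, V:{G} ∩→ {G}; cost 0
[col 0] DE: children D:{G}, E:{C} ∪→ {C,G}; cost 1
[col 0] DEP: children DE:{C,G}, P:{A} ∪→ {A,C,G}; cost 1
[col 0] DEGP: children DEP:{A,C,G}, G:{T} ∪→ {A,C,G,T}; cost 1
[col 0] BDEGPV: children BV:{G}, DEGP:{A,C,G,T} ∩→ {G}; cost 0
[col 1] BV: children B:{T}, V:{G} ∪→ {G,T}; cost 1
[col 1] DE: children D:{C}, E:{G} ∪→ {C,G}; cost 1
[col 1] DEP: children DE:{C,G}, P:{C} ∩→ {C}; cost 0
[col 1] DEGP: children DEP:{C}, G:{A} ∪→ {A,C}; cost 1
[col 1] BDEGPV: children BV:{G,T}, DEGP:{A,C} ∪→ {A,C,G,T}; cost 1
[col 2] BV: children B:{G}, V:{G} ∩→ {G}; cost 0
[col 2] DE: children D:{T}, E:{A} ∪→ {A,T}; cost 1
[col 2] DEP: children DE:{A,T}, P:{T} ∩→ {T}; cost 0
[col 2] DEGP: children DEP:{T}, G:{T} ∩→ {T}; cost 0
[col 2] BDEGPV: children BV:{G}, DEGP:{T} ∪→ {G,T}; cost 1
per-site changes: [3, 4, 2]; total = 9

9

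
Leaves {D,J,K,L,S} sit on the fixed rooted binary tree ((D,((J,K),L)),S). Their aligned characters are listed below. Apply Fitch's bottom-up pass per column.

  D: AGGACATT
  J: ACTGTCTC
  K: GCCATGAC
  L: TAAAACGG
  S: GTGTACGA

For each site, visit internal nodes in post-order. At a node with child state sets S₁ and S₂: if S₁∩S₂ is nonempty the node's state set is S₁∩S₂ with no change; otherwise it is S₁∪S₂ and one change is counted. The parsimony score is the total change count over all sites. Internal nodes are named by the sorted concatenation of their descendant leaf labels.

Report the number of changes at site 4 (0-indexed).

2

site 0, node JK: J={A} ∪ K={G} → {A,G} (+1)
site 0, node JKL: JK={A,G} ∪ L={T} → {A,G,T} (+1)
site 0, node DJKL: D={A} ∩ JKL={A,G,T} → {A} (+0)
site 0, node DJKLS: DJKL={A} ∪ S={G} → {A,G} (+1)
site 1, node JK: J={C} ∩ K={C} → {C} (+0)
site 1, node JKL: JK={C} ∪ L={A} → {A,C} (+1)
site 1, node DJKL: D={G} ∪ JKL={A,C} → {A,C,G} (+1)
site 1, node DJKLS: DJKL={A,C,G} ∪ S={T} → {A,C,G,T} (+1)
site 2, node JK: J={T} ∪ K={C} → {C,T} (+1)
site 2, node JKL: JK={C,T} ∪ L={A} → {A,C,T} (+1)
site 2, node DJKL: D={G} ∪ JKL={A,C,T} → {A,C,G,T} (+1)
site 2, node DJKLS: DJKL={A,C,G,T} ∩ S={G} → {G} (+0)
site 3, node JK: J={G} ∪ K={A} → {A,G} (+1)
site 3, node JKL: JK={A,G} ∩ L={A} → {A} (+0)
site 3, node DJKL: D={A} ∩ JKL={A} → {A} (+0)
site 3, node DJKLS: DJKL={A} ∪ S={T} → {A,T} (+1)
site 4, node JK: J={T} ∩ K={T} → {T} (+0)
site 4, node JKL: JK={T} ∪ L={A} → {A,T} (+1)
site 4, node DJKL: D={C} ∪ JKL={A,T} → {A,C,T} (+1)
site 4, node DJKLS: DJKL={A,C,T} ∩ S={A} → {A} (+0)
site 5, node JK: J={C} ∪ K={G} → {C,G} (+1)
site 5, node JKL: JK={C,G} ∩ L={C} → {C} (+0)
site 5, node DJKL: D={A} ∪ JKL={C} → {A,C} (+1)
site 5, node DJKLS: DJKL={A,C} ∩ S={C} → {C} (+0)
site 6, node JK: J={T} ∪ K={A} → {A,T} (+1)
site 6, node JKL: JK={A,T} ∪ L={G} → {A,G,T} (+1)
site 6, node DJKL: D={T} ∩ JKL={A,G,T} → {T} (+0)
site 6, node DJKLS: DJKL={T} ∪ S={G} → {G,T} (+1)
site 7, node JK: J={C} ∩ K={C} → {C} (+0)
site 7, node JKL: JK={C} ∪ L={G} → {C,G} (+1)
site 7, node DJKL: D={T} ∪ JKL={C,G} → {C,G,T} (+1)
site 7, node DJKLS: DJKL={C,G,T} ∪ S={A} → {A,C,G,T} (+1)
per-site changes: [3, 3, 3, 2, 2, 2, 3, 3]; total = 21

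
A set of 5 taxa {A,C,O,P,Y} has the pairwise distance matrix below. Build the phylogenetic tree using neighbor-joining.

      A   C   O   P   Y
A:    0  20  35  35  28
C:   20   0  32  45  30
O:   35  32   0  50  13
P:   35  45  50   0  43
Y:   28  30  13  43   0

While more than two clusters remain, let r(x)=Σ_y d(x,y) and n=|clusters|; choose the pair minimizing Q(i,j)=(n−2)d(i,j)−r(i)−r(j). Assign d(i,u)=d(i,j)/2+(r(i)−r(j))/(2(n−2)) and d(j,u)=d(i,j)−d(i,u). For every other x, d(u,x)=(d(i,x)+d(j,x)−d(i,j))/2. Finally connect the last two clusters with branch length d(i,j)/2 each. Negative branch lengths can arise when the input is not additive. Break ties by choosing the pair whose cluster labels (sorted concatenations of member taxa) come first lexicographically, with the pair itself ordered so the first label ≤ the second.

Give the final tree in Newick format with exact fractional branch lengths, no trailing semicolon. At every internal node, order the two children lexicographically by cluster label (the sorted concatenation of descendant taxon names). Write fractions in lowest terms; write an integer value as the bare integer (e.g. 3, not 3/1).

(((A:15/2,P:55/2):11/4,C:49/4):49/8,(O:55/6,Y:23/6):49/8)

iteration 1: select O,Y (d=13, Q=-205); attach at lengths (55/6, 23/6); label the merged cluster OY
  updated: d(A,OY)=25, d(C,OY)=49/2, d(OY,P)=40
iteration 2: select A,P (d=35, Q=-130); attach at lengths (15/2, 55/2); label the merged cluster AP
  updated: d(AP,C)=15, d(AP,OY)=15
iteration 3: select AP,C (d=15, Q=-109/2); attach at lengths (11/4, 49/4); label the merged cluster ACP
  updated: d(ACP,OY)=49/4
iteration 4: select ACP,OY (d=49/4); attach at lengths (49/8, 49/8); label the merged cluster ACOPY
final tree: (((A:15/2,P:55/2):11/4,C:49/4):49/8,(O:55/6,Y:23/6):49/8)
total length: 301/4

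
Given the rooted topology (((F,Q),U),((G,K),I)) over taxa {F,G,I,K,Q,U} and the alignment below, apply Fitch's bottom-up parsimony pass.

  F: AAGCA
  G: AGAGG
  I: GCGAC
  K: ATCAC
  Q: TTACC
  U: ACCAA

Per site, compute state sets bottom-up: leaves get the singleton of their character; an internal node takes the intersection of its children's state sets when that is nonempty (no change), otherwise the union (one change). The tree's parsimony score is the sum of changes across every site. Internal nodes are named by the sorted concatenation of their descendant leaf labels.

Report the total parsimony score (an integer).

site 0, node FQ: F={A} ∪ Q={T} → {A,T} (+1)
site 0, node FQU: FQ={A,T} ∩ U={A} → {A} (+0)
site 0, node GK: G={A} ∩ K={A} → {A} (+0)
site 0, node GIK: GK={A} ∪ I={G} → {A,G} (+1)
site 0, node FGIKQU: FQU={A} ∩ GIK={A,G} → {A} (+0)
site 1, node FQ: F={A} ∪ Q={T} → {A,T} (+1)
site 1, node FQU: FQ={A,T} ∪ U={C} → {A,C,T} (+1)
site 1, node GK: G={G} ∪ K={T} → {G,T} (+1)
site 1, node GIK: GK={G,T} ∪ I={C} → {C,G,T} (+1)
site 1, node FGIKQU: FQU={A,C,T} ∩ GIK={C,G,T} → {C,T} (+0)
site 2, node FQ: F={G} ∪ Q={A} → {A,G} (+1)
site 2, node FQU: FQ={A,G} ∪ U={C} → {A,C,G} (+1)
site 2, node GK: G={A} ∪ K={C} → {A,C} (+1)
site 2, node GIK: GK={A,C} ∪ I={G} → {A,C,G} (+1)
site 2, node FGIKQU: FQU={A,C,G} ∩ GIK={A,C,G} → {A,C,G} (+0)
site 3, node FQ: F={C} ∩ Q={C} → {C} (+0)
site 3, node FQU: FQ={C} ∪ U={A} → {A,C} (+1)
site 3, node GK: G={G} ∪ K={A} → {A,G} (+1)
site 3, node GIK: GK={A,G} ∩ I={A} → {A} (+0)
site 3, node FGIKQU: FQU={A,C} ∩ GIK={A} → {A} (+0)
site 4, node FQ: F={A} ∪ Q={C} → {A,C} (+1)
site 4, node FQU: FQ={A,C} ∩ U={A} → {A} (+0)
site 4, node GK: G={G} ∪ K={C} → {C,G} (+1)
site 4, node GIK: GK={C,G} ∩ I={C} → {C} (+0)
site 4, node FGIKQU: FQU={A} ∪ GIK={C} → {A,C} (+1)
per-site changes: [2, 4, 4, 2, 3]; total = 15

15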